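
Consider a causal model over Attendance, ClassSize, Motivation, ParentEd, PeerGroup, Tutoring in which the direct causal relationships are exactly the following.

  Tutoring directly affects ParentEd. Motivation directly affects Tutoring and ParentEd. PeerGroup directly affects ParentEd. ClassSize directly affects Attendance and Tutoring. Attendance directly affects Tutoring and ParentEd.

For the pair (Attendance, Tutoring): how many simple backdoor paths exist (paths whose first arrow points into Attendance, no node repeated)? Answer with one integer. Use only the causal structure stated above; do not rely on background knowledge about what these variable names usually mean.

1

A backdoor path from Attendance to Tutoring is any simple undirected path whose first edge points into Attendance (i.e. leaves Attendance via a parent).
Parents of Attendance: {ClassSize}.
Enumerating:
  P1: Attendance <- ClassSize -> Tutoring
That exhausts the simple backdoor paths. Count: 1.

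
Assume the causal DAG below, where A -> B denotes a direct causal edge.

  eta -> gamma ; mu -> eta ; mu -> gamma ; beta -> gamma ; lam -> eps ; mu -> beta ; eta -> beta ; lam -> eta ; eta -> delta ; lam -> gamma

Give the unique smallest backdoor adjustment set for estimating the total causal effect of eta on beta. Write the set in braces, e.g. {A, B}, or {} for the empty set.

{mu}

Variables eligible for adjustment (non-descendants of eta, excluding eta and beta): {eps, lam, mu}.
Backdoor paths from eta to beta:
  P1: eta <- lam -> gamma <- mu -> beta
  P2: eta <- lam -> gamma <- beta
  P3: eta <- mu -> beta
  P4: eta <- mu -> gamma <- beta
The empty set is not sufficient: P3 (eta <- mu -> beta) has no collider blocking it and no conditioned non-collider, so it is open.
Try {mu}:
  P1: blocked at collider gamma (neither it nor any descendant is in the conditioning set).
  P2: blocked at collider gamma (neither it nor any descendant is in the conditioning set).
  P3: blocked at fork node mu ∈ conditioning set.
  P4: blocked at fork node mu ∈ conditioning set.
{mu} contains no descendant of eta and blocks every backdoor path.
No other singleton works — e.g. {lam} leaves P3 open — so {mu} is the unique smallest valid adjustment set.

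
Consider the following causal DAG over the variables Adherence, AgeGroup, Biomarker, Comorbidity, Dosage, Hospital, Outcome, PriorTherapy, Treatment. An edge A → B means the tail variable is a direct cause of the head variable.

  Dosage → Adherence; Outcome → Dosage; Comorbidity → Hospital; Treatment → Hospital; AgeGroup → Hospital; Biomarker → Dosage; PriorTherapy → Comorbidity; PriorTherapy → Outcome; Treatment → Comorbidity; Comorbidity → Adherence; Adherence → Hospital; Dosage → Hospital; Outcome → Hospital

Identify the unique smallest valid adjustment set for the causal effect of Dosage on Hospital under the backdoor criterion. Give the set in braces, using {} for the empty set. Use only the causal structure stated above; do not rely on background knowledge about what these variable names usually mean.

Variables eligible for adjustment (non-descendants of Dosage, excluding Dosage and Hospital): {AgeGroup, Biomarker, Comorbidity, Outcome, PriorTherapy, Treatment}.
Backdoor paths from Dosage to Hospital:
  P1: Dosage <- Outcome <- PriorTherapy -> Comorbidity <- Treatment -> Hospital
  P2: Dosage <- Outcome <- PriorTherapy -> Comorbidity -> Adherence -> Hospital
  P3: Dosage <- Outcome <- PriorTherapy -> Comorbidity -> Hospital
  P4: Dosage <- Outcome -> Hospital
The empty set is not sufficient: P2 (Dosage <- Outcome <- PriorTherapy -> Comorbidity -> Adherence -> Hospital) has no collider blocking it and no conditioned non-collider, so it is open.
Try {Outcome}:
  P1: blocked at chain node Outcome ∈ conditioning set.
  P2: blocked at chain node Outcome ∈ conditioning set.
  P3: blocked at chain node Outcome ∈ conditioning set.
  P4: blocked at fork node Outcome ∈ conditioning set.
{Outcome} contains no descendant of Dosage and blocks every backdoor path.
No other singleton works — e.g. {AgeGroup} leaves P2 open — so {Outcome} is the unique smallest valid adjustment set.

{Outcome}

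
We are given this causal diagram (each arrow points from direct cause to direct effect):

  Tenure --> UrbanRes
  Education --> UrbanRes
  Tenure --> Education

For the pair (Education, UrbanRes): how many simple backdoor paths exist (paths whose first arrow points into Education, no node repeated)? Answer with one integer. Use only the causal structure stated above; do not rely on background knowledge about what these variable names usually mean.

1

A backdoor path from Education to UrbanRes is any simple undirected path whose first edge points into Education (i.e. leaves Education via a parent).
Parents of Education: {Tenure}.
Enumerating:
  P1: Education <- Tenure -> UrbanRes
That exhausts the simple backdoor paths. Count: 1.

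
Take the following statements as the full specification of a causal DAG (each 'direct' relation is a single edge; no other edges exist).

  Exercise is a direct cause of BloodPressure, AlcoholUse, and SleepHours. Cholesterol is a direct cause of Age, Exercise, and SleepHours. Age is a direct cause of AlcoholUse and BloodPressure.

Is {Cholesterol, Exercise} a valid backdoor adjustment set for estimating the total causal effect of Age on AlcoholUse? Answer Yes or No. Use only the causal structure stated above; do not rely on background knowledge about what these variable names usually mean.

Yes

Backdoor paths from Age to AlcoholUse (paths whose first edge points into Age):
  P1: Age <- Cholesterol -> Exercise -> AlcoholUse
  P2: Age <- Cholesterol -> SleepHours <- Exercise -> AlcoholUse
Condition 1 (no descendant of Age in the set): holds — descendants of Age are {AlcoholUse, BloodPressure}; none are in {Cholesterol, Exercise}.
Condition 2 (every backdoor path blocked by {Cholesterol, Exercise}):
  P1: blocked at fork node Cholesterol ∈ conditioning set.
  P2: blocked at fork node Cholesterol ∈ conditioning set.
{Cholesterol, Exercise} satisfies the backdoor criterion.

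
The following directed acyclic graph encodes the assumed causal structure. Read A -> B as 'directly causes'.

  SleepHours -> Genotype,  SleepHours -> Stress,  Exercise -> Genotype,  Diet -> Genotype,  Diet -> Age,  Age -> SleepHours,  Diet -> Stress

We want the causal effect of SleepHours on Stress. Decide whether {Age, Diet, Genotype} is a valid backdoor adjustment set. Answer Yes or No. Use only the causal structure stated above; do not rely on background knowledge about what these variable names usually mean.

No

Backdoor paths from SleepHours to Stress (paths whose first edge points into SleepHours):
  P1: SleepHours <- Age <- Diet -> Stress
Condition 1 (no descendant of SleepHours in the set): FAILS — Genotype is a descendant of SleepHours.
Condition 2 (every backdoor path blocked by {Age, Diet, Genotype}):
  P1: blocked at chain node Age ∈ conditioning set.
{Age, Diet, Genotype} does not satisfy the backdoor criterion.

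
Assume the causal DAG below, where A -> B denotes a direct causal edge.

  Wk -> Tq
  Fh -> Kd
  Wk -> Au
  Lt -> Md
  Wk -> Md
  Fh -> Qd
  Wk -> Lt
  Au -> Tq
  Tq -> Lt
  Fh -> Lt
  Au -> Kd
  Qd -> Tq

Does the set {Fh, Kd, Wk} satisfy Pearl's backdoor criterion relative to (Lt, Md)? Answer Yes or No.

Backdoor paths from Lt to Md (paths whose first edge points into Lt):
  P1: Lt <- Fh -> Qd -> Tq <- Wk -> Md
  P2: Lt <- Fh -> Qd -> Tq <- Au <- Wk -> Md
  P3: Lt <- Fh -> Kd <- Au <- Wk -> Md
  P4: Lt <- Fh -> Kd <- Au -> Tq <- Wk -> Md
  P5: Lt <- Wk -> Md
  P6: Lt <- Tq <- Qd <- Fh -> Kd <- Au <- Wk -> Md
  P7: Lt <- Tq <- Wk -> Md
  P8: Lt <- Tq <- Au <- Wk -> Md
Condition 1 (no descendant of Lt in the set): holds — descendants of Lt are {Md}; none are in {Fh, Kd, Wk}.
Condition 2 (every backdoor path blocked by {Fh, Kd, Wk}):
  P1: blocked at fork node Fh ∈ conditioning set.
  P2: blocked at fork node Fh ∈ conditioning set.
  P3: blocked at fork node Fh ∈ conditioning set.
  P4: blocked at fork node Fh ∈ conditioning set.
  P5: blocked at fork node Wk ∈ conditioning set.
  P6: blocked at fork node Fh ∈ conditioning set.
  P7: blocked at fork node Wk ∈ conditioning set.
  P8: blocked at fork node Wk ∈ conditioning set.
{Fh, Kd, Wk} satisfies the backdoor criterion.

Yes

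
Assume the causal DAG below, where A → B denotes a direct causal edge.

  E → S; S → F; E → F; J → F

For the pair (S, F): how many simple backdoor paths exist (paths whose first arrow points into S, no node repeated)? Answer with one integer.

1

A backdoor path from S to F is any simple undirected path whose first edge points into S (i.e. leaves S via a parent).
Parents of S: {E}.
Enumerating:
  P1: S <- E -> F
That exhausts the simple backdoor paths. Count: 1.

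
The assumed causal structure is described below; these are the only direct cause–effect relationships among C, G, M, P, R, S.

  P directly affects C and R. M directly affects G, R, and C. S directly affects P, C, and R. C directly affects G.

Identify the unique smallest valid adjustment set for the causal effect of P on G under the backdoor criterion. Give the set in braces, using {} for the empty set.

{S}

Variables eligible for adjustment (non-descendants of P, excluding P and G): {M, S}.
Backdoor paths from P to G:
  P1: P <- S -> R <- M -> C -> G
  P2: P <- S -> R <- M -> G
  P3: P <- S -> C <- M -> G
  P4: P <- S -> C -> G
The empty set is not sufficient: P4 (P <- S -> C -> G) has no collider blocking it and no conditioned non-collider, so it is open.
Try {S}:
  P1: blocked at fork node S ∈ conditioning set.
  P2: blocked at fork node S ∈ conditioning set.
  P3: blocked at fork node S ∈ conditioning set.
  P4: blocked at fork node S ∈ conditioning set.
{S} contains no descendant of P and blocks every backdoor path.
No other singleton works — e.g. {M} leaves P4 open — so {S} is the unique smallest valid adjustment set.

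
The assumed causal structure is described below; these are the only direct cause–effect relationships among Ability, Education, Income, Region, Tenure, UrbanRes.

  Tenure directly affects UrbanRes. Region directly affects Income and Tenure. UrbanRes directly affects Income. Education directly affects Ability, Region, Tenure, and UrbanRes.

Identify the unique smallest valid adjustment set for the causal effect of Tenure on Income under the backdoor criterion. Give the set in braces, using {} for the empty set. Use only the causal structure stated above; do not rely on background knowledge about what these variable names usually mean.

{Education, Region}

Variables eligible for adjustment (non-descendants of Tenure, excluding Tenure and Income): {Ability, Education, Region}.
Backdoor paths from Tenure to Income:
  P1: Tenure <- Education -> Region -> Income
  P2: Tenure <- Education -> UrbanRes -> Income
  P3: Tenure <- Region <- Education -> UrbanRes -> Income
  P4: Tenure <- Region -> Income
The empty set is not sufficient: P1 (Tenure <- Education -> Region -> Income) has no collider blocking it and no conditioned non-collider, so it is open.
Try {Education, Region}:
  P1: blocked at fork node Education ∈ conditioning set.
  P2: blocked at fork node Education ∈ conditioning set.
  P3: blocked at chain node Region ∈ conditioning set.
  P4: blocked at fork node Region ∈ conditioning set.
{Education, Region} contains no descendant of Tenure and blocks every backdoor path.
Every element of {Education, Region} is needed (dropping Education leaves P2 open; dropping Region leaves P4 open), so no proper subset is valid.
Among all size-2 subsets of the eligible variables, only {Education, Region} blocks every backdoor path, so it is the unique smallest valid adjustment set.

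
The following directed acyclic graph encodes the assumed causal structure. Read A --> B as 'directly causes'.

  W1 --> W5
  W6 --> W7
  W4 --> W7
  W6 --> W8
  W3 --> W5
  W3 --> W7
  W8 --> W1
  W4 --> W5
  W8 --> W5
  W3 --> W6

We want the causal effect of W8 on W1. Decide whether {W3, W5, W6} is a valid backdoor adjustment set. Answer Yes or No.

No

Backdoor paths from W8 to W1 (paths whose first edge points into W8):
  P1: W8 <- W6 <- W3 -> W7 <- W4 -> W5 <- W1
  P2: W8 <- W6 <- W3 -> W5 <- W1
  P3: W8 <- W6 -> W7 <- W3 -> W5 <- W1
  P4: W8 <- W6 -> W7 <- W4 -> W5 <- W1
Condition 1 (no descendant of W8 in the set): FAILS — W5 is a descendant of W8.
Condition 2 (every backdoor path blocked by {W3, W5, W6}):
  P1: blocked at chain node W6 ∈ conditioning set.
  P2: blocked at chain node W6 ∈ conditioning set.
  P3: blocked at fork node W6 ∈ conditioning set.
  P4: blocked at fork node W6 ∈ conditioning set.
{W3, W5, W6} does not satisfy the backdoor criterion.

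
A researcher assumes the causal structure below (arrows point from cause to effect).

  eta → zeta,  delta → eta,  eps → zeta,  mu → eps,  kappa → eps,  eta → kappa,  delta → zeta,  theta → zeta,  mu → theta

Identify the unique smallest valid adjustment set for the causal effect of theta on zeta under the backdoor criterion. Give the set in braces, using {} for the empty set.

Variables eligible for adjustment (non-descendants of theta, excluding theta and zeta): {delta, eps, eta, kappa, mu}.
Backdoor paths from theta to zeta:
  P1: theta <- mu -> eps <- kappa <- eta <- delta -> zeta
  P2: theta <- mu -> eps <- kappa <- eta -> zeta
  P3: theta <- mu -> eps -> zeta
The empty set is not sufficient: P3 (theta <- mu -> eps -> zeta) has no collider blocking it and no conditioned non-collider, so it is open.
Try {mu}:
  P1: blocked at fork node mu ∈ conditioning set.
  P2: blocked at fork node mu ∈ conditioning set.
  P3: blocked at fork node mu ∈ conditioning set.
{mu} contains no descendant of theta and blocks every backdoor path.
No other singleton works — e.g. {delta} leaves P3 open — so {mu} is the unique smallest valid adjustment set.

{mu}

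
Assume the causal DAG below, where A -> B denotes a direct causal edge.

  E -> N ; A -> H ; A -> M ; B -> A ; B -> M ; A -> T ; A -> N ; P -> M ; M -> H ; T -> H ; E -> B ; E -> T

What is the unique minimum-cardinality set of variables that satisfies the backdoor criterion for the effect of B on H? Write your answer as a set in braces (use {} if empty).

Variables eligible for adjustment (non-descendants of B, excluding B and H): {E, P}.
Backdoor paths from B to H:
  P1: B <- E -> T <- A -> M -> H
  P2: B <- E -> T <- A -> H
  P3: B <- E -> T -> H
  P4: B <- E -> N <- A -> T -> H
  P5: B <- E -> N <- A -> M -> H
  P6: B <- E -> N <- A -> H
The empty set is not sufficient: P3 (B <- E -> T -> H) has no collider blocking it and no conditioned non-collider, so it is open.
Try {E}:
  P1: blocked at fork node E ∈ conditioning set.
  P2: blocked at fork node E ∈ conditioning set.
  P3: blocked at fork node E ∈ conditioning set.
  P4: blocked at fork node E ∈ conditioning set.
  P5: blocked at fork node E ∈ conditioning set.
  P6: blocked at fork node E ∈ conditioning set.
{E} contains no descendant of B and blocks every backdoor path.
No other singleton works — e.g. {P} leaves P3 open — so {E} is the unique smallest valid adjustment set.

{E}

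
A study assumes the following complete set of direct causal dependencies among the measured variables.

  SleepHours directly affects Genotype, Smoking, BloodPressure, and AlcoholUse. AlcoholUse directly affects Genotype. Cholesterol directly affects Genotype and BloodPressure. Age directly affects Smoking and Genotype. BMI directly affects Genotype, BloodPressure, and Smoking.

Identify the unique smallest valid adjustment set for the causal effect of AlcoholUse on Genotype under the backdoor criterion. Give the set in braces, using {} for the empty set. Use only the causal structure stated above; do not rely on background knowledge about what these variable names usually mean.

{SleepHours}

Variables eligible for adjustment (non-descendants of AlcoholUse, excluding AlcoholUse and Genotype): {Age, BMI, BloodPressure, Cholesterol, SleepHours, Smoking}.
Backdoor paths from AlcoholUse to Genotype:
  P1: AlcoholUse <- SleepHours -> Smoking <- BMI -> Genotype
  P2: AlcoholUse <- SleepHours -> Smoking <- BMI -> BloodPressure <- Cholesterol -> Genotype
  P3: AlcoholUse <- SleepHours -> Smoking <- Age -> Genotype
  P4: AlcoholUse <- SleepHours -> Genotype
  P5: AlcoholUse <- SleepHours -> BloodPressure <- BMI -> Smoking <- Age -> Genotype
  P6: AlcoholUse <- SleepHours -> BloodPressure <- BMI -> Genotype
  P7: AlcoholUse <- SleepHours -> BloodPressure <- Cholesterol -> Genotype
The empty set is not sufficient: P4 (AlcoholUse <- SleepHours -> Genotype) has no collider blocking it and no conditioned non-collider, so it is open.
Try {SleepHours}:
  P1: blocked at fork node SleepHours ∈ conditioning set.
  P2: blocked at fork node SleepHours ∈ conditioning set.
  P3: blocked at fork node SleepHours ∈ conditioning set.
  P4: blocked at fork node SleepHours ∈ conditioning set.
  P5: blocked at fork node SleepHours ∈ conditioning set.
  P6: blocked at fork node SleepHours ∈ conditioning set.
  P7: blocked at fork node SleepHours ∈ conditioning set.
{SleepHours} contains no descendant of AlcoholUse and blocks every backdoor path.
No other singleton works — e.g. {BMI} leaves P4 open — so {SleepHours} is the unique smallest valid adjustment set.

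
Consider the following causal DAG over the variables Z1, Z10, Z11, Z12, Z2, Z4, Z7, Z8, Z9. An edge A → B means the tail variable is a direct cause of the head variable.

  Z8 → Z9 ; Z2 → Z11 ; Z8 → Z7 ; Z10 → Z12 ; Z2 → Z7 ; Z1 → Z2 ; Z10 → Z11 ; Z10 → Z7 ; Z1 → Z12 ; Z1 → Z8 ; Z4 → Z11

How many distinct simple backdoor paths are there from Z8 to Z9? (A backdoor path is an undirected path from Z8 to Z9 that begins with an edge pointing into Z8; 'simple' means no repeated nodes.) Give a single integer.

A backdoor path from Z8 to Z9 is any simple undirected path whose first edge points into Z8 (i.e. leaves Z8 via a parent).
Parents of Z8: {Z1}.
No simple path from any parent of Z8 reaches Z9 without revisiting Z8, so there are no backdoor paths.

0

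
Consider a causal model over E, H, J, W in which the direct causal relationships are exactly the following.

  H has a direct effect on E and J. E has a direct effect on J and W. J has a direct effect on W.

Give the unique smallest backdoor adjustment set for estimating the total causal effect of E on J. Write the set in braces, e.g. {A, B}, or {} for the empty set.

Variables eligible for adjustment (non-descendants of E, excluding E and J): {H}.
Backdoor paths from E to J:
  P1: E <- H -> J
The empty set is not sufficient: P1 (E <- H -> J) has no collider blocking it and no conditioned non-collider, so it is open.
Try {H}:
  P1: blocked at fork node H ∈ conditioning set.
{H} contains no descendant of E and blocks every backdoor path.
{H} is the unique smallest valid adjustment set.

{H}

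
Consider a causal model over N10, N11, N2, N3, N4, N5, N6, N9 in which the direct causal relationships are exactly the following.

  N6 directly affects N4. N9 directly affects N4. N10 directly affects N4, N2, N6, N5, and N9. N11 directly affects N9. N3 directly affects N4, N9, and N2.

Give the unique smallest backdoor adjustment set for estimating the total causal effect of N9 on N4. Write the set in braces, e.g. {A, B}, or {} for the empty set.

Variables eligible for adjustment (non-descendants of N9, excluding N9 and N4): {N10, N11, N2, N3, N5, N6}.
Backdoor paths from N9 to N4:
  P1: N9 <- N3 -> N2 <- N10 -> N6 -> N4
  P2: N9 <- N3 -> N2 <- N10 -> N4
  P3: N9 <- N3 -> N4
  P4: N9 <- N10 -> N2 <- N3 -> N4
  P5: N9 <- N10 -> N6 -> N4
  P6: N9 <- N10 -> N4
The empty set is not sufficient: P3 (N9 <- N3 -> N4) has no collider blocking it and no conditioned non-collider, so it is open.
Try {N10, N3}:
  P1: blocked at fork node N3 ∈ conditioning set.
  P2: blocked at fork node N3 ∈ conditioning set.
  P3: blocked at fork node N3 ∈ conditioning set.
  P4: blocked at fork node N10 ∈ conditioning set.
  P5: blocked at fork node N10 ∈ conditioning set.
  P6: blocked at fork node N10 ∈ conditioning set.
{N10, N3} contains no descendant of N9 and blocks every backdoor path.
Every element of {N10, N3} is needed (dropping N10 leaves P5 open; dropping N3 leaves P3 open), so no proper subset is valid.
Among all size-2 subsets of the eligible variables, only {N10, N3} blocks every backdoor path, so it is the unique smallest valid adjustment set.

{N10, N3}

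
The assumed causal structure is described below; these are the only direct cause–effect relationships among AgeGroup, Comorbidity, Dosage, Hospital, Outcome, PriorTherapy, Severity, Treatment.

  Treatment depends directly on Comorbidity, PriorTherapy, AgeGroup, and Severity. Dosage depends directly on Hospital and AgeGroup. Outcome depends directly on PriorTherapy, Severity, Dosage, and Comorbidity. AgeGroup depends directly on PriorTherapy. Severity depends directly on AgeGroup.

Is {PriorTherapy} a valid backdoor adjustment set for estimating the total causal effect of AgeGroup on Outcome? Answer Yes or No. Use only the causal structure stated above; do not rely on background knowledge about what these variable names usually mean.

Backdoor paths from AgeGroup to Outcome (paths whose first edge points into AgeGroup):
  P1: AgeGroup <- PriorTherapy -> Treatment <- Severity -> Outcome
  P2: AgeGroup <- PriorTherapy -> Treatment <- Comorbidity -> Outcome
  P3: AgeGroup <- PriorTherapy -> Outcome
Condition 1 (no descendant of AgeGroup in the set): holds — descendants of AgeGroup are {Dosage, Outcome, Severity, Treatment}; none are in {PriorTherapy}.
Condition 2 (every backdoor path blocked by {PriorTherapy}):
  P1: blocked at fork node PriorTherapy ∈ conditioning set.
  P2: blocked at fork node PriorTherapy ∈ conditioning set.
  P3: blocked at fork node PriorTherapy ∈ conditioning set.
{PriorTherapy} satisfies the backdoor criterion.

Yes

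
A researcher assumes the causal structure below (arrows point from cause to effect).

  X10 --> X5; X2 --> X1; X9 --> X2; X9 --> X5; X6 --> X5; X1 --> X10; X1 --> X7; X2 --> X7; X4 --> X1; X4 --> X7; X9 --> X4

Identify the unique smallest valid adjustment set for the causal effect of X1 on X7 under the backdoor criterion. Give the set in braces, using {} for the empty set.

{X2, X4}

Variables eligible for adjustment (non-descendants of X1, excluding X1 and X7): {X2, X4, X6, X9}.
Backdoor paths from X1 to X7:
  P1: X1 <- X4 <- X9 -> X2 -> X7
  P2: X1 <- X4 -> X7
  P3: X1 <- X2 <- X9 -> X4 -> X7
  P4: X1 <- X2 -> X7
The empty set is not sufficient: P1 (X1 <- X4 <- X9 -> X2 -> X7) has no collider blocking it and no conditioned non-collider, so it is open.
Try {X2, X4}:
  P1: blocked at chain node X4 ∈ conditioning set.
  P2: blocked at fork node X4 ∈ conditioning set.
  P3: blocked at chain node X2 ∈ conditioning set.
  P4: blocked at fork node X2 ∈ conditioning set.
{X2, X4} contains no descendant of X1 and blocks every backdoor path.
Every element of {X2, X4} is needed (dropping X2 leaves P4 open; dropping X4 leaves P2 open), so no proper subset is valid.
Among all size-2 subsets of the eligible variables, only {X2, X4} blocks every backdoor path, so it is the unique smallest valid adjustment set.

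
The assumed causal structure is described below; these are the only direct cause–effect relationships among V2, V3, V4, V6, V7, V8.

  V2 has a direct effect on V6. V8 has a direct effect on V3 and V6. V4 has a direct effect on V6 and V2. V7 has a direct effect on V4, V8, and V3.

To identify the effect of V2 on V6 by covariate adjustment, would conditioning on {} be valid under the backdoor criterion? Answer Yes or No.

No

Backdoor paths from V2 to V6 (paths whose first edge points into V2):
  P1: V2 <- V4 <- V7 -> V8 -> V6
  P2: V2 <- V4 <- V7 -> V3 <- V8 -> V6
  P3: V2 <- V4 -> V6
Condition 1 (no descendant of V2 in the set): holds — descendants of V2 are {V6}; none are in {}.
Condition 2 (every backdoor path blocked by {}):
  P1: open — no interior node is in the conditioning set.
  P2: blocked at collider V3 (neither it nor any descendant is in the conditioning set).
  P3: open — no interior node is in the conditioning set.
{} does not satisfy the backdoor criterion.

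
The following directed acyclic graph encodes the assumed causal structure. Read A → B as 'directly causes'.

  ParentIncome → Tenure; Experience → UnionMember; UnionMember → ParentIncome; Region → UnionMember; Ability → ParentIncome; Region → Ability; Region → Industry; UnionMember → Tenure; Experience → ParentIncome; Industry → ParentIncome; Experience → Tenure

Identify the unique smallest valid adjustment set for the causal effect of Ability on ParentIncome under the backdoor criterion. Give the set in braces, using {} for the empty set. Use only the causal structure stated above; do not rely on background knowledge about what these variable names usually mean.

Variables eligible for adjustment (non-descendants of Ability, excluding Ability and ParentIncome): {Experience, Industry, Region, UnionMember}.
Backdoor paths from Ability to ParentIncome:
  P1: Ability <- Region -> UnionMember <- Experience -> ParentIncome
  P2: Ability <- Region -> UnionMember <- Experience -> Tenure <- ParentIncome
  P3: Ability <- Region -> UnionMember -> ParentIncome
  P4: Ability <- Region -> UnionMember -> Tenure <- Experience -> ParentIncome
  P5: Ability <- Region -> UnionMember -> Tenure <- ParentIncome
  P6: Ability <- Region -> Industry -> ParentIncome
The empty set is not sufficient: P3 (Ability <- Region -> UnionMember -> ParentIncome) has no collider blocking it and no conditioned non-collider, so it is open.
Try {Region}:
  P1: blocked at fork node Region ∈ conditioning set.
  P2: blocked at fork node Region ∈ conditioning set.
  P3: blocked at fork node Region ∈ conditioning set.
  P4: blocked at fork node Region ∈ conditioning set.
  P5: blocked at fork node Region ∈ conditioning set.
  P6: blocked at fork node Region ∈ conditioning set.
{Region} contains no descendant of Ability and blocks every backdoor path.
No other singleton works — e.g. {Experience} leaves P3 open — so {Region} is the unique smallest valid adjustment set.

{Region}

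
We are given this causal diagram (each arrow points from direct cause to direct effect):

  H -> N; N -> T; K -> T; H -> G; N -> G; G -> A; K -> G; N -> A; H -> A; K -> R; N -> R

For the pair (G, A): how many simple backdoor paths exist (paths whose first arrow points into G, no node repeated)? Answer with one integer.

A backdoor path from G to A is any simple undirected path whose first edge points into G (i.e. leaves G via a parent).
Parents of G: {H, K, N}.
Enumerating:
  P1: G <- H -> N -> A
  P2: G <- H -> A
  P3: G <- N <- H -> A
  P4: G <- N -> A
  P5: G <- K -> T <- N <- H -> A
  P6: G <- K -> T <- N -> A
  P7: G <- K -> R <- N <- H -> A
  P8: G <- K -> R <- N -> A
That exhausts the simple backdoor paths. Count: 8.

8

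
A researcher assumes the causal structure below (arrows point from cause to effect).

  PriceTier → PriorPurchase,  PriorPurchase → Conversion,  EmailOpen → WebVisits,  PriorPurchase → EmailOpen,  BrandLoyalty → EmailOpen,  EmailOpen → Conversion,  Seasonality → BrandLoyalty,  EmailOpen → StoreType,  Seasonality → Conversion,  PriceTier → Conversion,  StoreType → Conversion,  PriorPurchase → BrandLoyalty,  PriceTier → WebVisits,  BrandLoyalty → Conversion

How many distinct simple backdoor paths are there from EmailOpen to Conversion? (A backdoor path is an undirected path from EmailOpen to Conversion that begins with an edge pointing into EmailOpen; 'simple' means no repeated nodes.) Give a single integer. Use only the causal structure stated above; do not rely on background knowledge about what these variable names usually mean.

8

A backdoor path from EmailOpen to Conversion is any simple undirected path whose first edge points into EmailOpen (i.e. leaves EmailOpen via a parent).
Parents of EmailOpen: {BrandLoyalty, PriorPurchase}.
Enumerating:
  P1: EmailOpen <- PriorPurchase <- PriceTier -> Conversion
  P2: EmailOpen <- PriorPurchase -> BrandLoyalty <- Seasonality -> Conversion
  P3: EmailOpen <- PriorPurchase -> BrandLoyalty -> Conversion
  P4: EmailOpen <- PriorPurchase -> Conversion
  P5: EmailOpen <- BrandLoyalty <- Seasonality -> Conversion
  P6: EmailOpen <- BrandLoyalty <- PriorPurchase <- PriceTier -> Conversion
  P7: EmailOpen <- BrandLoyalty <- PriorPurchase -> Conversion
  P8: EmailOpen <- BrandLoyalty -> Conversion
That exhausts the simple backdoor paths. Count: 8.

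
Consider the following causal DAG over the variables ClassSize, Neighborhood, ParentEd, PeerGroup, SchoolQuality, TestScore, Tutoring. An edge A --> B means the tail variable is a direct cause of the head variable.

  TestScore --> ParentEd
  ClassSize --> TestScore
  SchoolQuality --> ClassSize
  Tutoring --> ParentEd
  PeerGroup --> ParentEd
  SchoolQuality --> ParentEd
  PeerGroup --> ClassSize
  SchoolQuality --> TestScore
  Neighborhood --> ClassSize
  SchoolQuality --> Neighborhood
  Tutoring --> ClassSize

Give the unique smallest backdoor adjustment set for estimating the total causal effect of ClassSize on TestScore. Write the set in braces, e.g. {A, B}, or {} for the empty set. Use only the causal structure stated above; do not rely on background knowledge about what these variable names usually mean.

{SchoolQuality}

Variables eligible for adjustment (non-descendants of ClassSize, excluding ClassSize and TestScore): {Neighborhood, PeerGroup, SchoolQuality, Tutoring}.
Backdoor paths from ClassSize to TestScore:
  P1: ClassSize <- Tutoring -> ParentEd <- SchoolQuality -> TestScore
  P2: ClassSize <- Tutoring -> ParentEd <- TestScore
  P3: ClassSize <- SchoolQuality -> TestScore
  P4: ClassSize <- SchoolQuality -> ParentEd <- TestScore
  P5: ClassSize <- PeerGroup -> ParentEd <- SchoolQuality -> TestScore
  P6: ClassSize <- PeerGroup -> ParentEd <- TestScore
  P7: ClassSize <- Neighborhood <- SchoolQuality -> TestScore
  P8: ClassSize <- Neighborhood <- SchoolQuality -> ParentEd <- TestScore
The empty set is not sufficient: P3 (ClassSize <- SchoolQuality -> TestScore) has no collider blocking it and no conditioned non-collider, so it is open.
Try {SchoolQuality}:
  P1: blocked at collider ParentEd (neither it nor any descendant is in the conditioning set).
  P2: blocked at collider ParentEd (neither it nor any descendant is in the conditioning set).
  P3: blocked at fork node SchoolQuality ∈ conditioning set.
  P4: blocked at fork node SchoolQuality ∈ conditioning set.
  P5: blocked at collider ParentEd (neither it nor any descendant is in the conditioning set).
  P6: blocked at collider ParentEd (neither it nor any descendant is in the conditioning set).
  P7: blocked at fork node SchoolQuality ∈ conditioning set.
  P8: blocked at fork node SchoolQuality ∈ conditioning set.
{SchoolQuality} contains no descendant of ClassSize and blocks every backdoor path.
No other singleton works — e.g. {Tutoring} leaves P3 open — so {SchoolQuality} is the unique smallest valid adjustment set.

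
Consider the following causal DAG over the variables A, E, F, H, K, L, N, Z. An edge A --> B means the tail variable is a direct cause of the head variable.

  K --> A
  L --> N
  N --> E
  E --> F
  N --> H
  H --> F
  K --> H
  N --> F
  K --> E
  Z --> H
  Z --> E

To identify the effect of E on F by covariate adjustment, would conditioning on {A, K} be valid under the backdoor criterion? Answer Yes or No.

No

Backdoor paths from E to F (paths whose first edge points into E):
  P1: E <- Z -> H <- N -> F
  P2: E <- Z -> H -> F
  P3: E <- N -> H -> F
  P4: E <- N -> F
  P5: E <- K -> H <- N -> F
  P6: E <- K -> H -> F
Condition 1 (no descendant of E in the set): holds — descendants of E are {F}; none are in {A, K}.
Condition 2 (every backdoor path blocked by {A, K}):
  P1: blocked at collider H (neither it nor any descendant is in the conditioning set).
  P2: open — no interior node is in the conditioning set.
  P3: open — no interior node is in the conditioning set.
  P4: open — no interior node is in the conditioning set.
  P5: blocked at fork node K ∈ conditioning set.
  P6: blocked at fork node K ∈ conditioning set.
{A, K} does not satisfy the backdoor criterion.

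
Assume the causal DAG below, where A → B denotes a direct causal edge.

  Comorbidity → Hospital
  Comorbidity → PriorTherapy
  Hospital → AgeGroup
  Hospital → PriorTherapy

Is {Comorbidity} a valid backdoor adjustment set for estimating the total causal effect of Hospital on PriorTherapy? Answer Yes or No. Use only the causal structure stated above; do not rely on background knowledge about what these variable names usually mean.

Yes

Backdoor paths from Hospital to PriorTherapy (paths whose first edge points into Hospital):
  P1: Hospital <- Comorbidity -> PriorTherapy
Condition 1 (no descendant of Hospital in the set): holds — descendants of Hospital are {AgeGroup, PriorTherapy}; none are in {Comorbidity}.
Condition 2 (every backdoor path blocked by {Comorbidity}):
  P1: blocked at fork node Comorbidity ∈ conditioning set.
{Comorbidity} satisfies the backdoor criterion.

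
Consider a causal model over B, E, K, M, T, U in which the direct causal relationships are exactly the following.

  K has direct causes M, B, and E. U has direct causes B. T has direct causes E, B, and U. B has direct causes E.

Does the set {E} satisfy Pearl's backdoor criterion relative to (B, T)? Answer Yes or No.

Yes

Backdoor paths from B to T (paths whose first edge points into B):
  P1: B <- E -> T
Condition 1 (no descendant of B in the set): holds — descendants of B are {K, T, U}; none are in {E}.
Condition 2 (every backdoor path blocked by {E}):
  P1: blocked at fork node E ∈ conditioning set.
{E} satisfies the backdoor criterion.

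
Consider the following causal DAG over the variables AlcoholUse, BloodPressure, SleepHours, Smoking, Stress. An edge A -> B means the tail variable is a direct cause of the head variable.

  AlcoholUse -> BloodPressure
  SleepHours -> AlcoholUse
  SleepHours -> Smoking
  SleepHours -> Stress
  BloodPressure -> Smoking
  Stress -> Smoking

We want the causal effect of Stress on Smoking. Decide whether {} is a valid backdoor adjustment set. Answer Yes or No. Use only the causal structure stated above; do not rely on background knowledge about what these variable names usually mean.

Backdoor paths from Stress to Smoking (paths whose first edge points into Stress):
  P1: Stress <- SleepHours -> AlcoholUse -> BloodPressure -> Smoking
  P2: Stress <- SleepHours -> Smoking
Condition 1 (no descendant of Stress in the set): holds — descendants of Stress are {Smoking}; none are in {}.
Condition 2 (every backdoor path blocked by {}):
  P1: open — no interior node is in the conditioning set.
  P2: open — no interior node is in the conditioning set.
{} does not satisfy the backdoor criterion.

No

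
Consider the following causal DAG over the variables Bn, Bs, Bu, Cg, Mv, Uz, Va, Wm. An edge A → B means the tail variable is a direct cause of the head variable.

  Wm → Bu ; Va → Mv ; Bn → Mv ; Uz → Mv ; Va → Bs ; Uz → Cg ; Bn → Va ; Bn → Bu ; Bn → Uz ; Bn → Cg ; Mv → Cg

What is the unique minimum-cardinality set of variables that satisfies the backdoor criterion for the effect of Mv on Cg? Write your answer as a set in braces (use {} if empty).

Variables eligible for adjustment (non-descendants of Mv, excluding Mv and Cg): {Bn, Bs, Bu, Uz, Va, Wm}.
Backdoor paths from Mv to Cg:
  P1: Mv <- Bn -> Uz -> Cg
  P2: Mv <- Bn -> Cg
  P3: Mv <- Va <- Bn -> Uz -> Cg
  P4: Mv <- Va <- Bn -> Cg
  P5: Mv <- Uz <- Bn -> Cg
  P6: Mv <- Uz -> Cg
The empty set is not sufficient: P1 (Mv <- Bn -> Uz -> Cg) has no collider blocking it and no conditioned non-collider, so it is open.
Try {Bn, Uz}:
  P1: blocked at fork node Bn ∈ conditioning set.
  P2: blocked at fork node Bn ∈ conditioning set.
  P3: blocked at fork node Bn ∈ conditioning set.
  P4: blocked at fork node Bn ∈ conditioning set.
  P5: blocked at chain node Uz ∈ conditioning set.
  P6: blocked at fork node Uz ∈ conditioning set.
{Bn, Uz} contains no descendant of Mv and blocks every backdoor path.
Every element of {Bn, Uz} is needed (dropping Bn leaves P2 open; dropping Uz leaves P6 open), so no proper subset is valid.
Among all size-2 subsets of the eligible variables, only {Bn, Uz} blocks every backdoor path, so it is the unique smallest valid adjustment set.

{Bn, Uz}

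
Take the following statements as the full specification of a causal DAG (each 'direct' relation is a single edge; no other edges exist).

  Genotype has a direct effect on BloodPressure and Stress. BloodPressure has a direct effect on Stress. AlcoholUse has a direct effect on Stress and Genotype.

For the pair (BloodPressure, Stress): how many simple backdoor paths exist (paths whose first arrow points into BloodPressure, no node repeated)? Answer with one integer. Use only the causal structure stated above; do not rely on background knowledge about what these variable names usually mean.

2

A backdoor path from BloodPressure to Stress is any simple undirected path whose first edge points into BloodPressure (i.e. leaves BloodPressure via a parent).
Parents of BloodPressure: {Genotype}.
Enumerating:
  P1: BloodPressure <- Genotype <- AlcoholUse -> Stress
  P2: BloodPressure <- Genotype -> Stress
That exhausts the simple backdoor paths. Count: 2.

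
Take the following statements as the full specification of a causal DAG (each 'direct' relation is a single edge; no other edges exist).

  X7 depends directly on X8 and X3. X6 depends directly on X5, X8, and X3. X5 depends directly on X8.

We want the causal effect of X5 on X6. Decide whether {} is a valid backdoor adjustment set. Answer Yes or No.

No

Backdoor paths from X5 to X6 (paths whose first edge points into X5):
  P1: X5 <- X8 -> X7 <- X3 -> X6
  P2: X5 <- X8 -> X6
Condition 1 (no descendant of X5 in the set): holds — descendants of X5 are {X6}; none are in {}.
Condition 2 (every backdoor path blocked by {}):
  P1: blocked at collider X7 (neither it nor any descendant is in the conditioning set).
  P2: open — no interior node is in the conditioning set.
{} does not satisfy the backdoor criterion.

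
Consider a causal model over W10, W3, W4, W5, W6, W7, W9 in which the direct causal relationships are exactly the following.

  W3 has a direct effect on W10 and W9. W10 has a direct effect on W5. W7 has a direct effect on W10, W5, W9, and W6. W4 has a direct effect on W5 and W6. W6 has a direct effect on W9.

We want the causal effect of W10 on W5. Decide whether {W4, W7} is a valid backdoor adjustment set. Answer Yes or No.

Yes

Backdoor paths from W10 to W5 (paths whose first edge points into W10):
  P1: W10 <- W7 -> W6 <- W4 -> W5
  P2: W10 <- W7 -> W9 <- W6 <- W4 -> W5
  P3: W10 <- W7 -> W5
  P4: W10 <- W3 -> W9 <- W7 -> W6 <- W4 -> W5
  P5: W10 <- W3 -> W9 <- W7 -> W5
  P6: W10 <- W3 -> W9 <- W6 <- W7 -> W5
  P7: W10 <- W3 -> W9 <- W6 <- W4 -> W5
Condition 1 (no descendant of W10 in the set): holds — descendants of W10 are {W5}; none are in {W4, W7}.
Condition 2 (every backdoor path blocked by {W4, W7}):
  P1: blocked at fork node W7 ∈ conditioning set.
  P2: blocked at fork node W7 ∈ conditioning set.
  P3: blocked at fork node W7 ∈ conditioning set.
  P4: blocked at collider W9 (neither it nor any descendant is in the conditioning set).
  P5: blocked at collider W9 (neither it nor any descendant is in the conditioning set).
  P6: blocked at collider W9 (neither it nor any descendant is in the conditioning set).
  P7: blocked at collider W9 (neither it nor any descendant is in the conditioning set).
{W4, W7} satisfies the backdoor criterion.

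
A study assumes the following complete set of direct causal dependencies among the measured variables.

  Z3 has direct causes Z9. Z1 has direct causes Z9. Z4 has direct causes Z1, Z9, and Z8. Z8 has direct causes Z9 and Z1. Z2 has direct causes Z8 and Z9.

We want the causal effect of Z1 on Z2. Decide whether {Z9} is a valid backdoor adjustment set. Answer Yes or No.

Backdoor paths from Z1 to Z2 (paths whose first edge points into Z1):
  P1: Z1 <- Z9 -> Z8 -> Z2
  P2: Z1 <- Z9 -> Z4 <- Z8 -> Z2
  P3: Z1 <- Z9 -> Z2
Condition 1 (no descendant of Z1 in the set): holds — descendants of Z1 are {Z2, Z4, Z8}; none are in {Z9}.
Condition 2 (every backdoor path blocked by {Z9}):
  P1: blocked at fork node Z9 ∈ conditioning set.
  P2: blocked at fork node Z9 ∈ conditioning set.
  P3: blocked at fork node Z9 ∈ conditioning set.
{Z9} satisfies the backdoor criterion.

Yes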